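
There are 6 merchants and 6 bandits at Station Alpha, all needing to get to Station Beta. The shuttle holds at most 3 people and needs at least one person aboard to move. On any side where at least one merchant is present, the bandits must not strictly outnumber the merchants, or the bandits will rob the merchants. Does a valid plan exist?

No

Following every safe sequence of crossings from the start, the most of the 12 that can be at Station Beta as the shuttle arrives there on crossings 1, 3, 5 is 3, 5, 6 respectively; the best ever achieved is 6 of 12.
From crossing 7 on, no configuration arises that was not already reachable earlier: only 17 distinct safe configurations (who is on which side, and where the shuttle is) can ever be reached, none of them has everyone across, and every continuation just revisits them. They are: 0 merchants + 0 bandits across (shuttle back at the start); 0 merchants + 1 bandit across (shuttle there); 0 merchants + 1 bandit across (shuttle back at the start); 0 merchants + 2 bandits across (shuttle there); 0 merchants + 2 bandits across (shuttle back at the start); 0 merchants + 3 bandits across (shuttle there); 0 merchants + 3 bandits across (shuttle back at the start); 0 merchants + 4 bandits across (shuttle there); 0 merchants + 4 bandits across (shuttle back at the start); 0 merchants + 5 bandits across (shuttle there); 0 merchants + 5 bandits across (shuttle back at the start); 0 merchants + 6 bandits across (shuttle there); 1 merchant + 1 bandit across (shuttle there); 1 merchant + 1 bandit across (shuttle back at the start); 2 merchants + 2 bandits across (shuttle there); 2 merchants + 2 bandits across (shuttle back at the start); 3 merchants + 3 bandits across (shuttle there). So no valid plan exists.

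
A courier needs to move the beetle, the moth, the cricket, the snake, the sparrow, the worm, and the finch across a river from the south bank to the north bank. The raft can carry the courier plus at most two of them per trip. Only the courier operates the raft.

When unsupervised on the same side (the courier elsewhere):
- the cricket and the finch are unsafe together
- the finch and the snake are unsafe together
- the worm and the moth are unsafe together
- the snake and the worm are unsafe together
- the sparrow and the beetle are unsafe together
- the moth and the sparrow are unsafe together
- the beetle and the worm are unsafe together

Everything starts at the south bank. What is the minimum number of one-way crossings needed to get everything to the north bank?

Whatever the first load, the items left behind include a forbidden pair without the courier. No opening move is safe, so no plan exists.

impossible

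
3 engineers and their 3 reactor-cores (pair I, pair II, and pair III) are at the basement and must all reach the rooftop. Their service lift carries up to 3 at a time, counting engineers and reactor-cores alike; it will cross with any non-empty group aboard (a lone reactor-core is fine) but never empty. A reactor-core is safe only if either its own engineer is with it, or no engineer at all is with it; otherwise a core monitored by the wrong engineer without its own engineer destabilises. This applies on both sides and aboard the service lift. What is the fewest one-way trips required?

Counting alone: each trip to the rooftop takes at most 3 across and each return brings at least 1 back, so after t trips out (and t−1 returns) at most 3t − (t−1) of the 6 are across; that first reaches 6 at t = 3, so at least 5 crossings are needed.
The plan below uses exactly 5 crossings, so it is optimal:
1. engineer I and reactor-core I cross → the rooftop.
2. engineer I crosses ← the basement.
3. engineer I, engineer II, and engineer III cross → the rooftop.
4. reactor-core I crosses ← the basement.
5. reactor-core I, reactor-core II, and reactor-core III cross → the rooftop.

5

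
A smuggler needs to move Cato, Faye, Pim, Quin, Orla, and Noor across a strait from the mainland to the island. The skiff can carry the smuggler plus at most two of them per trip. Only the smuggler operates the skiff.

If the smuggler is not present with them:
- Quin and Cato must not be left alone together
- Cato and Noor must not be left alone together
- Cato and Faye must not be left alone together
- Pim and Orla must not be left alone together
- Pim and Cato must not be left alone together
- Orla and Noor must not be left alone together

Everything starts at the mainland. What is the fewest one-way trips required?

7

Counting alone: the smuggler can take at most 2 across per trip to the island, so moving all 6 needs at least 3 loaded trips out, with a return between consecutive ones — at least 5 crossings.
The safety rule pushes this higher. Following every safe sequence of crossings, the most of the 6 that can be at the island as the skiff arrives there on crossing 5 is 5 — never all 6.
So no plan with fewer than 7 crossings exists, and this one achieves 7:
1. Smuggler goes to the island with Cato and Orla.
2. Smuggler goes back to the mainland alone.
3. Smuggler goes to the island with Faye and Pim.
4. Smuggler goes back to the mainland with Cato and Orla.
5. Smuggler goes to the island with Noor and Quin.
6. Smuggler goes back to the mainland alone.
7. Smuggler goes to the island with Cato and Orla.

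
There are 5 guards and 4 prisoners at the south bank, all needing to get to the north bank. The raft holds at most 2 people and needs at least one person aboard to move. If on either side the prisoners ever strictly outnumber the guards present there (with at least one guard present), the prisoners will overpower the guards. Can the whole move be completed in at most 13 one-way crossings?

No

Counting alone: each trip to the north bank takes at most 2 across and each return brings at least 1 back, so after t trips out (and t−1 returns) at most 2t − (t−1) of the 9 are across; that first reaches 9 at t = 8, so at least 15 crossings are needed.
Since 13 < 15, 13 crossings cannot be enough. (The shortest complete plan in fact takes 15:)
1. 2 prisoners → the north bank.  (the south bank: 5G 2P; the north bank: 0G 2P)
2. 1 prisoner ← the south bank.  (the south bank: 5G 3P; the north bank: 0G 1P)
3. 2 prisoners → the north bank.  (the south bank: 5G 1P; the north bank: 0G 3P)
4. 1 prisoner ← the south bank.  (the south bank: 5G 2P; the north bank: 0G 2P)
5. 2 guards → the north bank.  (the south bank: 3G 2P; the north bank: 2G 2P)
6. 1 prisoner ← the south bank.  (the south bank: 3G 3P; the north bank: 2G 1P)
7. 1 guard and 1 prisoner → the north bank.  (the south bank: 2G 2P; the north bank: 3G 2P)
8. 1 guard ← the south bank.  (the south bank: 3G 2P; the north bank: 2G 2P)
9. 1 guard and 1 prisoner → the north bank.  (the south bank: 2G 1P; the north bank: 3G 3P)
10. 1 prisoner ← the south bank.  (the south bank: 2G 2P; the north bank: 3G 2P)
11. 1 guard and 1 prisoner → the north bank.  (the south bank: 1G 1P; the north bank: 4G 3P)
12. 1 guard ← the south bank.  (the south bank: 2G 1P; the north bank: 3G 3P)
13. 1 guard and 1 prisoner → the north bank.  (the south bank: 1G 0P; the north bank: 4G 4P)
14. 1 prisoner ← the south bank.  (the south bank: 1G 1P; the north bank: 4G 3P)
15. 1 guard and 1 prisoner → the north bank.  (the south bank: 0G 0P; the north bank: 5G 4P)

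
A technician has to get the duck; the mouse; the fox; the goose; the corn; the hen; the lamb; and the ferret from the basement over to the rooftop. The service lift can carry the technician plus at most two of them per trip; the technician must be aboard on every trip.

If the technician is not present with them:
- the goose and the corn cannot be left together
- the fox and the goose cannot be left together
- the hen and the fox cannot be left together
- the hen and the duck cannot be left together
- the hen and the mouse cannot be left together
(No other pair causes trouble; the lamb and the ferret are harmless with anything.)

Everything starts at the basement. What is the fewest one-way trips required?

Counting alone: the technician can take at most 2 across per trip to the rooftop, so moving all 8 needs at least 4 loaded trips out, with a return between consecutive ones — at least 7 crossings.
The safety rule pushes this higher. Following every safe sequence of crossings, the most of the 8 that can be at the rooftop as the service lift arrives there on crossing 7 is 7 — never all 8.
So no plan with fewer than 9 crossings exists, and this one achieves 9:
1. Technician goes to the rooftop with the goose and the hen.
2. Technician goes back to the basement alone.
3. Technician goes to the rooftop with the duck and the mouse.
4. Technician goes back to the basement with the hen.
5. Technician goes to the rooftop with the corn and the fox.
6. Technician goes back to the basement with the goose.
7. Technician goes to the rooftop with the ferret and the lamb.
8. Technician goes back to the basement alone.
9. Technician goes to the rooftop with the goose and the hen.

9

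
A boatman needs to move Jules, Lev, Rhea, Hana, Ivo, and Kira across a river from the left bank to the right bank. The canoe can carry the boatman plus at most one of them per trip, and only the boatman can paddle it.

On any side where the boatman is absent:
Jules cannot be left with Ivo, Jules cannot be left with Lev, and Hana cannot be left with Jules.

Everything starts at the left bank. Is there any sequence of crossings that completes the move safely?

No

Following every safe sequence of crossings from the start, the most of the 6 that can be at the right bank as the canoe arrives there on crossings 1, 3, 5, 7 is 1, 2, 3, 4 respectively; the best ever achieved is 4 of 6.
From crossing 9 on, no configuration arises that was not already reachable earlier: only 36 distinct safe configurations (who is on which side, and where the canoe is) can ever be reached, none of them has everyone across, and every continuation just revisits them. So no valid plan exists.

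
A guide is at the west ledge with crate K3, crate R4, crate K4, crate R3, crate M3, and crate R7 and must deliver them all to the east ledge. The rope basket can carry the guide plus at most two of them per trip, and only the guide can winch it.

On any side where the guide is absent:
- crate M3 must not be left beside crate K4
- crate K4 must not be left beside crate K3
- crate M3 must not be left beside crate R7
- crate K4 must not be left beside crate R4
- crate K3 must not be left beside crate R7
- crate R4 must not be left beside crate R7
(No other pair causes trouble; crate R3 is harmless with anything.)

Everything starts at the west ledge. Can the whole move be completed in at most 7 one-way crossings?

Yes

Yes — this plan uses 7 crossings (≤ 7):
1. Guide goes to the east ledge with crate K4 and crate R7.  [the west ledge: crate K3, crate M3, crate R3, crate R4 | the east ledge: crate K4, crate R7]
2. Guide goes back to the west ledge alone.  [the west ledge: crate K3, crate M3, crate R3, crate R4 | the east ledge: crate K4, crate R7]
3. Guide goes to the east ledge with crate K3 and crate R4.  [the west ledge: crate M3, crate R3 | the east ledge: crate K3, crate K4, crate R4, crate R7]
4. Guide goes back to the west ledge with crate K4 and crate R7.  [the west ledge: crate K4, crate M3, crate R3, crate R7 | the east ledge: crate K3, crate R4]
5. Guide goes to the east ledge with crate M3 and crate R3.  [the west ledge: crate K4, crate R7 | the east ledge: crate K3, crate M3, crate R3, crate R4]
6. Guide goes back to the west ledge alone.  [the west ledge: crate K4, crate R7 | the east ledge: crate K3, crate M3, crate R3, crate R4]
7. Guide goes to the east ledge with crate K4 and crate R7.  [the west ledge: — | the east ledge: crate K3, crate K4, crate M3, crate R3, crate R4, crate R7]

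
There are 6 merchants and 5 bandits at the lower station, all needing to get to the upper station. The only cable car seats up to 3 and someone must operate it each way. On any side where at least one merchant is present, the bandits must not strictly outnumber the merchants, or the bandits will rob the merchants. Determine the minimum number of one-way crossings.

9

Counting alone: each trip to the upper station takes at most 3 across and each return brings at least 1 back, so after t trips out (and t−1 returns) at most 3t − (t−1) of the 11 are across; that first reaches 11 at t = 5, so at least 9 crossings are needed.
The plan below uses exactly 9 crossings, so it is optimal:
1. 3 bandits → the upper station.  (the lower station: 6M 2B; the upper station: 0M 3B)
2. 1 bandit ← the lower station.  (the lower station: 6M 3B; the upper station: 0M 2B)
3. 3 merchants → the upper station.  (the lower station: 3M 3B; the upper station: 3M 2B)
4. 1 merchant ← the lower station.  (the lower station: 4M 3B; the upper station: 2M 2B)
5. 2 merchants and 1 bandit → the upper station.  (the lower station: 2M 2B; the upper station: 4M 3B)
6. 1 merchant ← the lower station.  (the lower station: 3M 2B; the upper station: 3M 3B)
7. 2 merchants and 1 bandit → the upper station.  (the lower station: 1M 1B; the upper station: 5M 4B)
8. 1 merchant ← the lower station.  (the lower station: 2M 1B; the upper station: 4M 4B)
9. 2 merchants and 1 bandit → the upper station.  (the lower station: 0M 0B; the upper station: 6M 5B)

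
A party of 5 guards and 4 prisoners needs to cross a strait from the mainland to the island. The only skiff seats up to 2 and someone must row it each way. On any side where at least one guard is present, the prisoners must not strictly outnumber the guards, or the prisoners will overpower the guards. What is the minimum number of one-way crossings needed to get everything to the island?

15

Counting alone: each trip to the island takes at most 2 across and each return brings at least 1 back, so after t trips out (and t−1 returns) at most 2t − (t−1) of the 9 are across; that first reaches 9 at t = 8, so at least 15 crossings are needed.
The plan below uses exactly 15 crossings, so it is optimal:
1. 2 prisoners → the island.  (the mainland: 5G 2P; the island: 0G 2P)
2. 1 prisoner ← the mainland.  (the mainland: 5G 3P; the island: 0G 1P)
3. 2 prisoners → the island.  (the mainland: 5G 1P; the island: 0G 3P)
4. 1 prisoner ← the mainland.  (the mainland: 5G 2P; the island: 0G 2P)
5. 2 guards → the island.  (the mainland: 3G 2P; the island: 2G 2P)
6. 1 prisoner ← the mainland.  (the mainland: 3G 3P; the island: 2G 1P)
7. 1 guard and 1 prisoner → the island.  (the mainland: 2G 2P; the island: 3G 2P)
8. 1 guard ← the mainland.  (the mainland: 3G 2P; the island: 2G 2P)
9. 1 guard and 1 prisoner → the island.  (the mainland: 2G 1P; the island: 3G 3P)
10. 1 prisoner ← the mainland.  (the mainland: 2G 2P; the island: 3G 2P)
11. 1 guard and 1 prisoner → the island.  (the mainland: 1G 1P; the island: 4G 3P)
12. 1 guard ← the mainland.  (the mainland: 2G 1P; the island: 3G 3P)
13. 1 guard and 1 prisoner → the island.  (the mainland: 1G 0P; the island: 4G 4P)
14. 1 prisoner ← the mainland.  (the mainland: 1G 1P; the island: 4G 3P)
15. 1 guard and 1 prisoner → the island.  (the mainland: 0G 0P; the island: 5G 4P)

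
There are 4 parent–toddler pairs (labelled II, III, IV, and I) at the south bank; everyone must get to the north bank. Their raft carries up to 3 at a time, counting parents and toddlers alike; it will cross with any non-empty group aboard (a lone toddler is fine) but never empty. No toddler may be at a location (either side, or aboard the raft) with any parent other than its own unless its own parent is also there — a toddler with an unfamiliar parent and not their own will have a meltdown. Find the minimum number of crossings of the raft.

9

Counting alone: each trip to the north bank takes at most 3 across and each return brings at least 1 back, so after t trips out (and t−1 returns) at most 3t − (t−1) of the 8 are across; that first reaches 8 at t = 4, so at least 7 crossings are needed.
The safety rule pushes this higher. Following every safe sequence of crossings, the most of the 8 that can be at the north bank as the raft arrives there on crossing 7 is 7 — never all 8.
So no plan with fewer than 9 crossings exists, and this one achieves 9:
1. parent II and toddler II cross → the north bank.
2. parent II crosses ← the south bank.
3. parent II, parent III, and toddler III cross → the north bank.
4. parent II and toddler II cross ← the south bank.
5. parent I, parent II, and parent IV cross → the north bank.
6. toddler III crosses ← the south bank.
7. toddler II and toddler III cross → the north bank.
8. toddler II crosses ← the south bank.
9. toddler I, toddler II, and toddler IV cross → the north bank.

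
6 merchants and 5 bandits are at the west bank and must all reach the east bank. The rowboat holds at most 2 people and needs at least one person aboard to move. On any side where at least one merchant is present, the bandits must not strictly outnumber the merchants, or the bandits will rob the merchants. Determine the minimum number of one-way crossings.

19

Counting alone: each trip to the east bank takes at most 2 across and each return brings at least 1 back, so after t trips out (and t−1 returns) at most 2t − (t−1) of the 11 are across; that first reaches 11 at t = 10, so at least 19 crossings are needed.
The plan below uses exactly 19 crossings, so it is optimal:
1. 2 bandits → the east bank.  (the west bank: 6M 3B; the east bank: 0M 2B)
2. 1 bandit ← the west bank.  (the west bank: 6M 4B; the east bank: 0M 1B)
3. 2 bandits → the east bank.  (the west bank: 6M 2B; the east bank: 0M 3B)
4. 1 bandit ← the west bank.  (the west bank: 6M 3B; the east bank: 0M 2B)
5. 2 merchants → the east bank.  (the west bank: 4M 3B; the east bank: 2M 2B)
6. 1 bandit ← the west bank.  (the west bank: 4M 4B; the east bank: 2M 1B)
7. 1 merchant and 1 bandit → the east bank.  (the west bank: 3M 3B; the east bank: 3M 2B)
8. 1 merchant ← the west bank.  (the west bank: 4M 3B; the east bank: 2M 2B)
9. 1 merchant and 1 bandit → the east bank.  (the west bank: 3M 2B; the east bank: 3M 3B)
10. 1 bandit ← the west bank.  (the west bank: 3M 3B; the east bank: 3M 2B)
11. 1 merchant and 1 bandit → the east bank.  (the west bank: 2M 2B; the east bank: 4M 3B)
12. 1 merchant ← the west bank.  (the west bank: 3M 2B; the east bank: 3M 3B)
13. 1 merchant and 1 bandit → the east bank.  (the west bank: 2M 1B; the east bank: 4M 4B)
14. 1 bandit ← the west bank.  (the west bank: 2M 2B; the east bank: 4M 3B)
15. 1 merchant and 1 bandit → the east bank.  (the west bank: 1M 1B; the east bank: 5M 4B)
16. 1 merchant ← the west bank.  (the west bank: 2M 1B; the east bank: 4M 4B)
17. 1 merchant and 1 bandit → the east bank.  (the west bank: 1M 0B; the east bank: 5M 5B)
18. 1 bandit ← the west bank.  (the west bank: 1M 1B; the east bank: 5M 4B)
19. 1 merchant and 1 bandit → the east bank.  (the west bank: 0M 0B; the east bank: 6M 5B)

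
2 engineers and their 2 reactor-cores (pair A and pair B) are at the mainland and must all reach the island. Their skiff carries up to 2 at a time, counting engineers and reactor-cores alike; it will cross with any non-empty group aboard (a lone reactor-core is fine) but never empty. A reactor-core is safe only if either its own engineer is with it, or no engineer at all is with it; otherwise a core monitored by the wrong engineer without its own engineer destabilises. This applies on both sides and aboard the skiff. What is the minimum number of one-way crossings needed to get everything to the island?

5

Counting alone: each trip to the island takes at most 2 across and each return brings at least 1 back, so after t trips out (and t−1 returns) at most 2t − (t−1) of the 4 are across; that first reaches 4 at t = 3, so at least 5 crossings are needed.
The plan below uses exactly 5 crossings, so it is optimal:
1. engineer A and reactor-core A cross → the island.
2. engineer A crosses ← the mainland.
3. engineer A and engineer B cross → the island.
4. engineer B crosses ← the mainland.
5. engineer B and reactor-core B cross → the island.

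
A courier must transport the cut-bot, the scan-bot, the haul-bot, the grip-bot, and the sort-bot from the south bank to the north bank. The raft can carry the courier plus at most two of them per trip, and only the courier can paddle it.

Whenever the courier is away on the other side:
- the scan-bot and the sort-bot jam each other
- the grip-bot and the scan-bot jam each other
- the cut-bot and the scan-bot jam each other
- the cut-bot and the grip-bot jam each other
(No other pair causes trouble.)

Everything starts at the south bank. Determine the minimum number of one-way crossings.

Counting alone: the courier can take at most 2 across per trip to the north bank, so moving all 5 needs at least 3 loaded trips out, with a return between consecutive ones — at least 5 crossings.
The safety rule pushes this higher. Following every safe sequence of crossings, the most of the 5 that can be at the north bank as the raft arrives there on crossing 5 is 4 — never all 5.
So no plan with fewer than 7 crossings exists, and this one achieves 7:
1. Courier goes to the north bank with the cut-bot and the scan-bot.  [the south bank: the grip-bot, the haul-bot, the sort-bot | the north bank: the cut-bot, the scan-bot]
2. Courier goes back to the south bank with the cut-bot.  [the south bank: the cut-bot, the grip-bot, the haul-bot, the sort-bot | the north bank: the scan-bot]
3. Courier goes to the north bank with the cut-bot and the haul-bot.  [the south bank: the grip-bot, the sort-bot | the north bank: the cut-bot, the haul-bot, the scan-bot]
4. Courier goes back to the south bank with the cut-bot.  [the south bank: the cut-bot, the grip-bot, the sort-bot | the north bank: the haul-bot, the scan-bot]
5. Courier goes to the north bank with the cut-bot and the sort-bot.  [the south bank: the grip-bot | the north bank: the cut-bot, the haul-bot, the scan-bot, the sort-bot]
6. Courier goes back to the south bank with the scan-bot.  [the south bank: the grip-bot, the scan-bot | the north bank: the cut-bot, the haul-bot, the sort-bot]
7. Courier goes to the north bank with the grip-bot and the scan-bot.  [the south bank: — | the north bank: the cut-bot, the grip-bot, the haul-bot, the scan-bot, the sort-bot]

7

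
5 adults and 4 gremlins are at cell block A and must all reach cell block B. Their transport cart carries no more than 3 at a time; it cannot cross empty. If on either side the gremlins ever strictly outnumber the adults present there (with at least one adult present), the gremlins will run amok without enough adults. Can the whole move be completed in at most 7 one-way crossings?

Yes — this plan uses 7 crossings (≤ 7):
1. 3 gremlins → cell block B.  (cell block A: 5A 1G; cell block B: 0A 3G)
2. 1 gremlin ← cell block A.  (cell block A: 5A 2G; cell block B: 0A 2G)
3. 3 adults → cell block B.  (cell block A: 2A 2G; cell block B: 3A 2G)
4. 1 adult ← cell block A.  (cell block A: 3A 2G; cell block B: 2A 2G)
5. 2 adults and 1 gremlin → cell block B.  (cell block A: 1A 1G; cell block B: 4A 3G)
6. 1 adult ← cell block A.  (cell block A: 2A 1G; cell block B: 3A 3G)
7. 2 adults and 1 gremlin → cell block B.  (cell block A: 0A 0G; cell block B: 5A 4G)

Yes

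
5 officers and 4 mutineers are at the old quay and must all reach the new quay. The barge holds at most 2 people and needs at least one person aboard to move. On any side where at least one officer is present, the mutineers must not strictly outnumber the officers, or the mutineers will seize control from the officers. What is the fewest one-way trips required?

Counting alone: each trip to the new quay takes at most 2 across and each return brings at least 1 back, so after t trips out (and t−1 returns) at most 2t − (t−1) of the 9 are across; that first reaches 9 at t = 8, so at least 15 crossings are needed.
The plan below uses exactly 15 crossings, so it is optimal:
1. 2 mutineers → the new quay.  (the old quay: 5O 2M; the new quay: 0O 2M)
2. 1 mutineer ← the old quay.  (the old quay: 5O 3M; the new quay: 0O 1M)
3. 2 mutineers → the new quay.  (the old quay: 5O 1M; the new quay: 0O 3M)
4. 1 mutineer ← the old quay.  (the old quay: 5O 2M; the new quay: 0O 2M)
5. 2 officers → the new quay.  (the old quay: 3O 2M; the new quay: 2O 2M)
6. 1 mutineer ← the old quay.  (the old quay: 3O 3M; the new quay: 2O 1M)
7. 1 officer and 1 mutineer → the new quay.  (the old quay: 2O 2M; the new quay: 3O 2M)
8. 1 officer ← the old quay.  (the old quay: 3O 2M; the new quay: 2O 2M)
9. 1 officer and 1 mutineer → the new quay.  (the old quay: 2O 1M; the new quay: 3O 3M)
10. 1 mutineer ← the old quay.  (the old quay: 2O 2M; the new quay: 3O 2M)
11. 1 officer and 1 mutineer → the new quay.  (the old quay: 1O 1M; the new quay: 4O 3M)
12. 1 officer ← the old quay.  (the old quay: 2O 1M; the new quay: 3O 3M)
13. 1 officer and 1 mutineer → the new quay.  (the old quay: 1O 0M; the new quay: 4O 4M)
14. 1 mutineer ← the old quay.  (the old quay: 1O 1M; the new quay: 4O 3M)
15. 1 officer and 1 mutineer → the new quay.  (the old quay: 0O 0M; the new quay: 5O 4M)

15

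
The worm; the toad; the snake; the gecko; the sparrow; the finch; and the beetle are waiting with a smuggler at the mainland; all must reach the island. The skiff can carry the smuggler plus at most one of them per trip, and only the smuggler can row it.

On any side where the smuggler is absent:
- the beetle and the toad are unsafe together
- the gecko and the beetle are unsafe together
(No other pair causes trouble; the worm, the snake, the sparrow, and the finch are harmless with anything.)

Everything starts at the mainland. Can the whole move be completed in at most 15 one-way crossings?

Yes — this plan uses 15 crossings (≤ 15):
1. Smuggler goes to the island with the beetle.
2. Smuggler goes back to the mainland alone.
3. Smuggler goes to the island with the worm.
4. Smuggler goes back to the mainland alone.
5. Smuggler goes to the island with the toad.
6. Smuggler goes back to the mainland with the beetle.
7. Smuggler goes to the island with the gecko.
8. Smuggler goes back to the mainland alone.
9. Smuggler goes to the island with the snake.
10. Smuggler goes back to the mainland alone.
11. Smuggler goes to the island with the sparrow.
12. Smuggler goes back to the mainland alone.
13. Smuggler goes to the island with the finch.
14. Smuggler goes back to the mainland alone.
15. Smuggler goes to the island with the beetle.

Yes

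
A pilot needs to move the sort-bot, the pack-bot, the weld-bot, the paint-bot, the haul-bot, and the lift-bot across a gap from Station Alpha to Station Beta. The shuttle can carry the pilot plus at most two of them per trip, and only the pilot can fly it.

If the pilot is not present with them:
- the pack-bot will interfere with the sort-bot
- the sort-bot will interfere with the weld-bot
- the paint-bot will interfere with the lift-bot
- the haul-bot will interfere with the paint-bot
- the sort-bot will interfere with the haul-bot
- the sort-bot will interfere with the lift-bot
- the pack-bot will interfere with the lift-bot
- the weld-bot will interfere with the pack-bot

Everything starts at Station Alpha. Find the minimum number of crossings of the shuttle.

Whatever the first load, the items left behind include a forbidden pair without the pilot. No opening move is safe, so no plan exists.

impossible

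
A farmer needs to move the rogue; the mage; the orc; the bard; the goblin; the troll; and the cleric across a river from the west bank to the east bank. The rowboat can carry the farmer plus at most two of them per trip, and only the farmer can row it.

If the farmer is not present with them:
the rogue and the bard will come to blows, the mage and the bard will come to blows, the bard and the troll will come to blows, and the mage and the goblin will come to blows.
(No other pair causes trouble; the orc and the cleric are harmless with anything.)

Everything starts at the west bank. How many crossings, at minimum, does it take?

7

Counting alone: the farmer can take at most 2 across per trip to the east bank, so moving all 7 needs at least 4 loaded trips out, with a return between consecutive ones — at least 7 crossings.
The plan below uses exactly 7 crossings, so it is optimal:
1. Farmer goes to the east bank with the bard and the mage.  [the west bank: the cleric, the goblin, the orc, the rogue, the troll | the east bank: the bard, the mage]
2. Farmer goes back to the west bank with the bard.  [the west bank: the bard, the cleric, the goblin, the orc, the rogue, the troll | the east bank: the mage]
3. Farmer goes to the east bank with the rogue and the troll.  [the west bank: the bard, the cleric, the goblin, the orc | the east bank: the mage, the rogue, the troll]
4. Farmer goes back to the west bank alone.  [the west bank: the bard, the cleric, the goblin, the orc | the east bank: the mage, the rogue, the troll]
5. Farmer goes to the east bank with the cleric and the orc.  [the west bank: the bard, the goblin | the east bank: the cleric, the mage, the orc, the rogue, the troll]
6. Farmer goes back to the west bank alone.  [the west bank: the bard, the goblin | the east bank: the cleric, the mage, the orc, the rogue, the troll]
7. Farmer goes to the east bank with the bard and the goblin.  [the west bank: — | the east bank: the bard, the cleric, the goblin, the mage, the orc, the rogue, the troll]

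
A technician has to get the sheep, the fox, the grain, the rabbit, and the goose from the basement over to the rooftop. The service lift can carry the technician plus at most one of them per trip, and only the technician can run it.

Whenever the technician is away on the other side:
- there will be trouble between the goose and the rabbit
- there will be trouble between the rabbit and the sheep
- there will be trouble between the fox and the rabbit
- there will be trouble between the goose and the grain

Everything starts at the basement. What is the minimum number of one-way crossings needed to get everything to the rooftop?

impossible

Whatever the first load, the items left behind include a forbidden pair without the technician. No opening move is safe, so no plan exists.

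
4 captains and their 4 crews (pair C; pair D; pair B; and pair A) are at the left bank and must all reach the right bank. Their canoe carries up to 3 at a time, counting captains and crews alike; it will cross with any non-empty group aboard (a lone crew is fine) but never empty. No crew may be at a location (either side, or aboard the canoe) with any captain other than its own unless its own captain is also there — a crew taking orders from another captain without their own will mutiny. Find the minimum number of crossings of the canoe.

9

Counting alone: each trip to the right bank takes at most 3 across and each return brings at least 1 back, so after t trips out (and t−1 returns) at most 3t − (t−1) of the 8 are across; that first reaches 8 at t = 4, so at least 7 crossings are needed.
The safety rule pushes this higher. Following every safe sequence of crossings, the most of the 8 that can be at the right bank as the canoe arrives there on crossing 7 is 7 — never all 8.
So no plan with fewer than 9 crossings exists, and this one achieves 9:
1. captain C and crew C cross → the right bank.
2. captain C crosses ← the left bank.
3. captain C, captain D, and crew D cross → the right bank.
4. captain C and crew C cross ← the left bank.
5. captain A, captain B, and captain C cross → the right bank.
6. crew D crosses ← the left bank.
7. crew C and crew D cross → the right bank.
8. crew C crosses ← the left bank.
9. crew A, crew B, and crew C cross → the right bank.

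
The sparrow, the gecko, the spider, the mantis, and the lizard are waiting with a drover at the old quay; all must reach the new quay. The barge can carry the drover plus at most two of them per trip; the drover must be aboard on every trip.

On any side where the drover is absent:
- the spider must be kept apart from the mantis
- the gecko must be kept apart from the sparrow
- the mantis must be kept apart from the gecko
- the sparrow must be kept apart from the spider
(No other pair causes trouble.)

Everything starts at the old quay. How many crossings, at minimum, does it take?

Counting alone: the drover can take at most 2 across per trip to the new quay, so moving all 5 needs at least 3 loaded trips out, with a return between consecutive ones — at least 5 crossings.
The plan below uses exactly 5 crossings, so it is optimal:
1. Drover goes to the new quay with the mantis and the sparrow.
2. Drover goes back to the old quay alone.
3. Drover goes to the new quay with the lizard.
4. Drover goes back to the old quay alone.
5. Drover goes to the new quay with the gecko and the spider.

5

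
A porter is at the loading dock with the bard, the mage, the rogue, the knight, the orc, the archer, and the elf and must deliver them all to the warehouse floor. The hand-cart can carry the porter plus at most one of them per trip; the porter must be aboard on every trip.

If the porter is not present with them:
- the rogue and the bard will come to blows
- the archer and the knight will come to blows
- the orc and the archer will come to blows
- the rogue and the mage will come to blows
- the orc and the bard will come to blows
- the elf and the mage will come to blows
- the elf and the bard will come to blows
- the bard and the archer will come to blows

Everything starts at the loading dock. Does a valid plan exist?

No

Whatever the first load, the items left behind include a forbidden pair without the porter. No opening move is safe, so no plan exists.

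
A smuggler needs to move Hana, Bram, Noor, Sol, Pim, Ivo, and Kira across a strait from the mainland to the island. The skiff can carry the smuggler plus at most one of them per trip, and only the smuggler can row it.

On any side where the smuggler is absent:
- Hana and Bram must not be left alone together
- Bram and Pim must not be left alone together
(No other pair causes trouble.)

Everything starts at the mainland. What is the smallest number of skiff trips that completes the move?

Counting alone: the smuggler can take at most 1 across per trip to the island, so moving all 7 needs at least 7 loaded trips out, with a return between consecutive ones — at least 13 crossings.
The safety rule pushes this higher. Following every safe sequence of crossings, the most of the 7 that can be at the island as the skiff arrives there on crossing 13 is 6 — never all 7.
So no plan with fewer than 15 crossings exists, and this one achieves 15:
1. Smuggler goes to the island with Bram.
2. Smuggler goes back to the mainland alone.
3. Smuggler goes to the island with Hana.
4. Smuggler goes back to the mainland with Bram.
5. Smuggler goes to the island with Pim.
6. Smuggler goes back to the mainland alone.
7. Smuggler goes to the island with Noor.
8. Smuggler goes back to the mainland alone.
9. Smuggler goes to the island with Sol.
10. Smuggler goes back to the mainland alone.
11. Smuggler goes to the island with Ivo.
12. Smuggler goes back to the mainland alone.
13. Smuggler goes to the island with Kira.
14. Smuggler goes back to the mainland alone.
15. Smuggler goes to the island with Bram.

15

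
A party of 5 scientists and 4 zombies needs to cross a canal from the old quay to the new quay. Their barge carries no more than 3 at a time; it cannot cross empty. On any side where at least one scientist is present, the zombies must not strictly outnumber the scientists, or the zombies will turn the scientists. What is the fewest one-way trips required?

Counting alone: each trip to the new quay takes at most 3 across and each return brings at least 1 back, so after t trips out (and t−1 returns) at most 3t − (t−1) of the 9 are across; that first reaches 9 at t = 4, so at least 7 crossings are needed.
The plan below uses exactly 7 crossings, so it is optimal:
1. 3 zombies → the new quay.  (the old quay: 5S 1Z; the new quay: 0S 3Z)
2. 1 zombie ← the old quay.  (the old quay: 5S 2Z; the new quay: 0S 2Z)
3. 3 scientists → the new quay.  (the old quay: 2S 2Z; the new quay: 3S 2Z)
4. 1 scientist ← the old quay.  (the old quay: 3S 2Z; the new quay: 2S 2Z)
5. 2 scientists and 1 zombie → the new quay.  (the old quay: 1S 1Z; the new quay: 4S 3Z)
6. 1 scientist ← the old quay.  (the old quay: 2S 1Z; the new quay: 3S 3Z)
7. 2 scientists and 1 zombie → the new quay.  (the old quay: 0S 0Z; the new quay: 5S 4Z)

7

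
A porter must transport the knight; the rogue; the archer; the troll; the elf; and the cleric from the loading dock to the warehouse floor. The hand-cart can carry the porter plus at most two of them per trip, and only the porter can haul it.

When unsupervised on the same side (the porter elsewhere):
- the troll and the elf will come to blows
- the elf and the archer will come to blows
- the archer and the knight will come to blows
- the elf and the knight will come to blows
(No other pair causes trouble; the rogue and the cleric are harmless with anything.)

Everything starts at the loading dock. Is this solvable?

1. Porter goes to the warehouse floor with the elf and the knight.  [the loading dock: the archer, the cleric, the rogue, the troll | the warehouse floor: the elf, the knight]
2. Porter goes back to the loading dock with the knight.  [the loading dock: the archer, the cleric, the knight, the rogue, the troll | the warehouse floor: the elf]
3. Porter goes to the warehouse floor with the knight and the rogue.  [the loading dock: the archer, the cleric, the troll | the warehouse floor: the elf, the knight, the rogue]
4. Porter goes back to the loading dock with the knight.  [the loading dock: the archer, the cleric, the knight, the troll | the warehouse floor: the elf, the rogue]
5. Porter goes to the warehouse floor with the knight and the troll.  [the loading dock: the archer, the cleric | the warehouse floor: the elf, the knight, the rogue, the troll]
6. Porter goes back to the loading dock with the elf.  [the loading dock: the archer, the cleric, the elf | the warehouse floor: the knight, the rogue, the troll]
7. Porter goes to the warehouse floor with the archer and the cleric.  [the loading dock: the elf | the warehouse floor: the archer, the cleric, the knight, the rogue, the troll]
8. Porter goes back to the loading dock with the knight.  [the loading dock: the elf, the knight | the warehouse floor: the archer, the cleric, the rogue, the troll]
9. Porter goes to the warehouse floor with the elf and the knight.  [the loading dock: — | the warehouse floor: the archer, the cleric, the elf, the knight, the rogue, the troll]

Yes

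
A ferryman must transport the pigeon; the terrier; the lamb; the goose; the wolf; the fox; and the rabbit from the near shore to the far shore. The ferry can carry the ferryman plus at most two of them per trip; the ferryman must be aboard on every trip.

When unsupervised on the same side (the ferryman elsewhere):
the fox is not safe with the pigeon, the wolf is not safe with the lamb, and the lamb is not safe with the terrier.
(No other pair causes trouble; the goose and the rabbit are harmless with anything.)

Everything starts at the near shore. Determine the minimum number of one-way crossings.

7

Counting alone: the ferryman can take at most 2 across per trip to the far shore, so moving all 7 needs at least 4 loaded trips out, with a return between consecutive ones — at least 7 crossings.
The plan below uses exactly 7 crossings, so it is optimal:
1. Ferryman goes to the far shore with the lamb and the pigeon.
2. Ferryman goes back to the near shore alone.
3. Ferryman goes to the far shore with the goose and the terrier.
4. Ferryman goes back to the near shore with the lamb.
5. Ferryman goes to the far shore with the rabbit and the wolf.
6. Ferryman goes back to the near shore alone.
7. Ferryman goes to the far shore with the fox and the lamb.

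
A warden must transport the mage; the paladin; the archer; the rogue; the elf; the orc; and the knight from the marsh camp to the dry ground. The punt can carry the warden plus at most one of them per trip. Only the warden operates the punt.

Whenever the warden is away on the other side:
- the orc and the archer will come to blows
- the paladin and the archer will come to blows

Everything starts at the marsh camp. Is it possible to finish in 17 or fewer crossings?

Yes

Yes — this plan uses 15 crossings (≤ 17):
1. Warden goes to the dry ground with the archer.
2. Warden goes back to the marsh camp alone.
3. Warden goes to the dry ground with the mage.
4. Warden goes back to the marsh camp alone.
5. Warden goes to the dry ground with the paladin.
6. Warden goes back to the marsh camp with the archer.
7. Warden goes to the dry ground with the orc.
8. Warden goes back to the marsh camp alone.
9. Warden goes to the dry ground with the rogue.
10. Warden goes back to the marsh camp alone.
11. Warden goes to the dry ground with the elf.
12. Warden goes back to the marsh camp alone.
13. Warden goes to the dry ground with the knight.
14. Warden goes back to the marsh camp alone.
15. Warden goes to the dry ground with the archer.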